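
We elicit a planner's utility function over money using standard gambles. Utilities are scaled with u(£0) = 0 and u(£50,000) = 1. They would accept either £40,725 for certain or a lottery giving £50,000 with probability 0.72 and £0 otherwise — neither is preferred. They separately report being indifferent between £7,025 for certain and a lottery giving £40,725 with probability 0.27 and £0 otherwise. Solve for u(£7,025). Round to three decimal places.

First, u(£40,725) = 0.72·u(£50,000) + 0.28·u(£0) = 0.72.
The second indifference gives u(£7,025) = 0.27·u(£40,725) + 0.73·u(£0) = 0.27·0.72 + 0.73·0.00 = 0.1944.

0.194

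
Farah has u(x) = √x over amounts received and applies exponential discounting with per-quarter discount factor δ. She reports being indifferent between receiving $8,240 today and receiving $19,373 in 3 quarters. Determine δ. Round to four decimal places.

δ ≈ 0.8672

Indifference means u(8240) = δ^3 · u(19373), so δ^3 = u(8240)/u(19373).
Since u(x) = √x, δ^3 = √(8240/19373) = 0.65218.
Hence δ = (0.65218)^(1/3) = 0.867205.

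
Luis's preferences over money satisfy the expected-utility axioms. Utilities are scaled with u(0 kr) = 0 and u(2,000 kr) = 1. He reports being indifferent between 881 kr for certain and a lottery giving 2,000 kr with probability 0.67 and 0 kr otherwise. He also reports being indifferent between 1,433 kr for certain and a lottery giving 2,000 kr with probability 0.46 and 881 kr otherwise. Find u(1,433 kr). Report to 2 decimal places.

0.82

The first gamble pins u(881 kr): it must equal 0.67·1 + 0.33·0 = 0.67.
The second indifference gives u(1,433 kr) = 0.46·u(2,000 kr) + 0.54·u(881 kr) = 0.46·1.00 + 0.54·0.67 = 0.8218.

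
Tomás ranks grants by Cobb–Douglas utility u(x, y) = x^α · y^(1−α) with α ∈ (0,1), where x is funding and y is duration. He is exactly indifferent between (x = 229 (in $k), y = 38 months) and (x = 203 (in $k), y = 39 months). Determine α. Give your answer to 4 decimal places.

α ≈ 0.1773

Indifference: 229^α · 38^(1−α) = 203^α · 39^(1−α).
Taking logs: α·ln 229 + (1−α)·ln 38 = α·ln 203 + (1−α)·ln 39, i.e. α·0.1205160 = (1−α)·0.0259755.
Thus α·(0.1464915) = 0.0259755, so α = 0.0259755/0.1464915 ≈ 0.1773.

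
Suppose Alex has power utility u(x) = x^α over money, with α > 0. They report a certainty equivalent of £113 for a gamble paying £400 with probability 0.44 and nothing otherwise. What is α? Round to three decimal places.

EU(lottery) = 0.44·400^α + 0.56·0 = 0.44·400^α.
Setting u(113) equal to that: 113^α = 0.44·400^α ⇒ (113/400)^α = 0.44.
Taking logs: α·ln(113/400) = ln(0.44), so α = -0.820981 / -1.264077 ≈ 0.649.

α ≈ 0.649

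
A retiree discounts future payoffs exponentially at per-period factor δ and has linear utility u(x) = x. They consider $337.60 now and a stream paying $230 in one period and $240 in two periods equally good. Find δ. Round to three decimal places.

δ ≈ 0.800

The stream is worth 230δ + 240δ² today, so 230δ + 240δ² = 337.60.
So 240δ² + 230δ − 337.60 = 0.
δ = (−230 + √(230² + 4·240·337.60)) / (2·240) = (−230 + √376996.00) / 480 ≈ 0.800.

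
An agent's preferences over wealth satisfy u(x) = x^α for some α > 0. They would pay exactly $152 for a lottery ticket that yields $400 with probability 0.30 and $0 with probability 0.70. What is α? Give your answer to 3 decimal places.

Since u(0) = 0, the lottery's EU is 0.30·400^α.
Setting u(152) equal to that: 152^α = 0.30·400^α ⇒ (152/400)^α = 0.30.
Take logs: α = ln 0.30 / ln(152/400) ≈ 1.24431.

α ≈ 1.244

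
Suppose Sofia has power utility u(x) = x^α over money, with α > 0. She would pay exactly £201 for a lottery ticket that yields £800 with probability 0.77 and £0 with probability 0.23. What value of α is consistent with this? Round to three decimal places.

α ≈ 0.189

Since u(0) = 0, the lottery's EU is 0.77·800^α.
Setting u(201) equal to that: 201^α = 0.77·800^α ⇒ (201/800)^α = 0.77.
Take logs: α = ln 0.77 / ln(201/800) ≈ 0.18922.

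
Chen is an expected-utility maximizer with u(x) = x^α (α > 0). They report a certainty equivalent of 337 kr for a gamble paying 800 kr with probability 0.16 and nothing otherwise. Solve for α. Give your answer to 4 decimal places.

α ≈ 2.1197

The lottery's expected utility is 0.16·u(800) + 0.84·u(0) = 0.16·800^α (since u(0) = 0 for α > 0).
Equating: 337^α = 0.16·800^α, i.e. 0.4213^α = 0.16.
α = ln(0.16) / ln(337/800) = -1.8325815/-0.8645288 ≈ 2.1197.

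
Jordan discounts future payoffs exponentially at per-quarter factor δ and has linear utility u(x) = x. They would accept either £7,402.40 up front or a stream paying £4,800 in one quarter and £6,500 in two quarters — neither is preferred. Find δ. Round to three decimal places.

δ ≈ 0.760

The stream is worth 4800δ + 6500δ² today, so 4800δ + 6500δ² = 7402.40.
So 6500δ² + 4800δ − 7402.40 = 0.
δ = (−4800 + √(4800² + 4·6500·7402.40)) / (2·6500) = (−4800 + √215502400.00) / 13000 ≈ 0.760.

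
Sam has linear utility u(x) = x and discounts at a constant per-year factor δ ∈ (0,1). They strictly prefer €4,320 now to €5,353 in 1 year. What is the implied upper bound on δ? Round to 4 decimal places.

δ < 0.8070

Comparing present values: 4320 > δ·5353.
So δ < 4320/5353 = 0.80702.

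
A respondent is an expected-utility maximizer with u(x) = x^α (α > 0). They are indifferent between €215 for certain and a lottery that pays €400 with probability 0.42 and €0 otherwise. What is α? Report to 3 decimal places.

The lottery's expected utility is 0.42·u(400) + 0.58·u(0) = 0.42·400^α (since u(0) = 0 for α > 0).
Setting u(215) equal to that: 215^α = 0.42·400^α ⇒ (215/400)^α = 0.42.
α = ln(0.42) / ln(215/400) = -0.867501/-0.620827 ≈ 1.397.

α ≈ 1.397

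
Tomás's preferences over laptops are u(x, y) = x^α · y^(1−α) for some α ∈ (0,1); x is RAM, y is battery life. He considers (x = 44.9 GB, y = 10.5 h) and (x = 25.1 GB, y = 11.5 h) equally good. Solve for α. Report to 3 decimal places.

Indifference: 44.9^α · 10.5^(1−α) = 25.1^α · 11.5^(1−α).
Rearrange to (44.9/25.1)^α = (11.5/10.5)^(1−α) and take logs: α·0.581570 = (1−α)·0.090972.
Thus α·(0.672542) = 0.090972, so α = 0.090972/0.672542 ≈ 0.135.

α ≈ 0.135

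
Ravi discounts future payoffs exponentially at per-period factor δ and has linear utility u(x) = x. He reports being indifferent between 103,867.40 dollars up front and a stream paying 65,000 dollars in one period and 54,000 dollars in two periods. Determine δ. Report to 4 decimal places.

δ ≈ 0.9100

Equating present values: 103867.40 = 65000δ + 54000δ².
So 54000δ² + 65000δ − 103867.40 = 0.
The positive root is δ = [−65000 + √(65000² + 4·54000·103867.40)] / (2·54000) = (−65000 + 163280.000)/108000 ≈ 0.9100.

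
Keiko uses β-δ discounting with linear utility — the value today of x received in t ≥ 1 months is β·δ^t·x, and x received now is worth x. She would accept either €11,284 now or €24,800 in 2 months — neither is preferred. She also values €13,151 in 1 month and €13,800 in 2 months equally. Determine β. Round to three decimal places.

β ≈ 0.501

Both payoffs in the second observation are in the future, so β drops out: δ^1·13151 = δ^2·13800 ⇒ δ = 13151/13800 = 0.95297.
Now use the now-vs-future pair: 11284 = β·δ^2·24800 gives β = 11284/(0.90815·24800) ≈ 0.501.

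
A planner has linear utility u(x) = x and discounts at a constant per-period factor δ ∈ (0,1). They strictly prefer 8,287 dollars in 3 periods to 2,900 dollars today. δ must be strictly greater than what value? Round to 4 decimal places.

δ > 0.7047

The preference means 2900 < δ^3·8287.
So δ^3 > 2900/8287 = 0.34995; taking the cube root of both positive sides preserves the inequality.
δ > (2900/8287)^(1/3) ≈ 0.7047.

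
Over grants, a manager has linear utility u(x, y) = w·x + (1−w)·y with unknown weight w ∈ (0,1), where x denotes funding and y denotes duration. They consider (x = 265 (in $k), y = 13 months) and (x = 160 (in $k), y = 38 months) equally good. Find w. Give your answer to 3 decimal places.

u(265,13) = u(160,38) means w·265 + (1−w)·13 = w·160 + (1−w)·38.
Collecting terms: w·105 = (1−w)·25.
The marginal rate of substitution is 25/105, so w = 25/(105+25) = 0.192.

w = 0.192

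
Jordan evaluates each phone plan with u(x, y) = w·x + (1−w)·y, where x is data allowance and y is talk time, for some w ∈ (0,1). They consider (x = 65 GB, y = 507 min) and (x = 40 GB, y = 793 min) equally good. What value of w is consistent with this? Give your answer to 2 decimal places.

w = 0.92

u(65,507) = u(40,793) means w·65 + (1−w)·507 = w·40 + (1−w)·793.
w·(65−40) = (1−w)·(793−507), i.e. w·25 = (1−w)·286.
So w/(1−w) = 286/25 = 11.4400, giving w = 286/(25+286) = 0.92.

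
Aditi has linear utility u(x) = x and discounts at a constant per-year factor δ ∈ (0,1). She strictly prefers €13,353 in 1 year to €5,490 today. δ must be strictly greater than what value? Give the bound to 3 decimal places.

δ > 0.411

The preference means 5490 < δ·13353.
Dividing through by 13353 gives δ > 0.41114.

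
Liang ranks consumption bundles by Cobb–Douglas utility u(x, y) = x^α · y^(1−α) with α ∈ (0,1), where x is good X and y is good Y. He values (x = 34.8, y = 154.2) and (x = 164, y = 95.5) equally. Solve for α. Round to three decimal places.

α ≈ 0.236

Indifference: 34.8^α · 154.2^(1−α) = 164^α · 95.5^(1−α).
Taking logs: α·ln 34.8 + (1−α)·ln 154.2 = α·ln 164 + (1−α)·ln 95.5, i.e. α·-1.550249 = (1−α)·-0.479124.
Thus α·(-2.029373) = -0.479124, so α = -0.479124/-2.029373 ≈ 0.236.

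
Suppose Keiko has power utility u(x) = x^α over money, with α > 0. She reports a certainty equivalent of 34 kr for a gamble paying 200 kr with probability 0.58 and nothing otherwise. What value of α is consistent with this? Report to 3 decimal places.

EU(lottery) = 0.58·200^α + 0.42·0 = 0.58·200^α.
Equating: 34^α = 0.58·200^α, i.e. 0.1700^α = 0.58.
α = ln(0.58) / ln(34/200) = -0.544727/-1.771957 ≈ 0.307.

α ≈ 0.307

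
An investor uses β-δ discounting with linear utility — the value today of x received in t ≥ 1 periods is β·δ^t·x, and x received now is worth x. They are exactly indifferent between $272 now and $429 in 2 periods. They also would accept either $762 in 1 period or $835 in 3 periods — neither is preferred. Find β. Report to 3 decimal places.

From the later pair, β·δ^1·762 = β·δ^3·835; dividing through, δ^2 = 762/835 = 0.91257, so δ = 0.95529.
Substituting δ into 272 = β·δ^2·429: β = 272/(391.495) ≈ 0.695.

β ≈ 0.695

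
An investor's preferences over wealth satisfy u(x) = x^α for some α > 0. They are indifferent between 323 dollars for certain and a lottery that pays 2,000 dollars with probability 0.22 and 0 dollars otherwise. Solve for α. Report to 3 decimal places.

Since u(0) = 0, the lottery's EU is 0.22·2000^α.
Indifference: 323^α = 0.22·2000^α, so (323/2000)^α = 0.22.
Taking logs: α·ln(323/2000) = ln(0.22), so α = -1.514128 / -1.823250 ≈ 0.830.

α ≈ 0.830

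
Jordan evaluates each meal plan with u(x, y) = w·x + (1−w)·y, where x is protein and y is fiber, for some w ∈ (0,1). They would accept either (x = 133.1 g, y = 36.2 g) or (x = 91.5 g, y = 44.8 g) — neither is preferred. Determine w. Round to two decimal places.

Indifference: w·133.1 + (1−w)·36.2 = w·91.5 + (1−w)·44.8.
Rearranging, 41.6·w − 8.6·(1−w) = 0.
The marginal rate of substitution is 8.6/41.6, so w = 8.6/(41.6+8.6) = 0.17.

w = 0.17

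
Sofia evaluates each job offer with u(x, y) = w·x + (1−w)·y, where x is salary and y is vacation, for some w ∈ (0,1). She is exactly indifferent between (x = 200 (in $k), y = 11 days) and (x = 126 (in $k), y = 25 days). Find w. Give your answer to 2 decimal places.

Equating utilities: w·200 + (1−w)·11 = w·126 + (1−w)·25.
w·(200−126) = (1−w)·(25−11), i.e. w·74 = (1−w)·14.
The marginal rate of substitution is 14/74, so w = 14/(74+14) = 0.16.

w = 0.16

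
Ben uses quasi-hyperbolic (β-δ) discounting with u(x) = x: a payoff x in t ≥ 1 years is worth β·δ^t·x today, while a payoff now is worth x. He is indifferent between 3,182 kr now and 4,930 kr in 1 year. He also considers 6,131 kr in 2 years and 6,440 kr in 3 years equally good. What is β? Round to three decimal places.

From the later pair, β·δ^2·6131 = β·δ^3·6440; dividing through, δ = 6131/6440 = 0.95202.
Substituting δ into 3182 = β·δ·4930: β = 3182/(4693.452) ≈ 0.678.

β ≈ 0.678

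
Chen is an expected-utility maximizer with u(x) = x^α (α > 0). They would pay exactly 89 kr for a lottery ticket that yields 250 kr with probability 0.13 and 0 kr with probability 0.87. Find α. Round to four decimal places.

α ≈ 1.9754

EU(lottery) = 0.13·250^α + 0.87·0 = 0.13·250^α.
Indifference: 89^α = 0.13·250^α, so (89/250)^α = 0.13.
α = ln(0.13) / ln(89/250) = -2.0402208/-1.0328245 ≈ 1.9754.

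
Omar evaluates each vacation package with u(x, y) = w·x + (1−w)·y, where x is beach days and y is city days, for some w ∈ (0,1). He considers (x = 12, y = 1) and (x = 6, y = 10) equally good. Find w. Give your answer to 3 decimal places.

u(12,1) = u(6,10) means w·12 + (1−w)·1 = w·6 + (1−w)·10.
w·(12−6) = (1−w)·(10−1), i.e. w·6 = (1−w)·9.
So w/(1−w) = 9/6 = 1.5000, giving w = 9/(6+9) = 0.600.

w = 0.600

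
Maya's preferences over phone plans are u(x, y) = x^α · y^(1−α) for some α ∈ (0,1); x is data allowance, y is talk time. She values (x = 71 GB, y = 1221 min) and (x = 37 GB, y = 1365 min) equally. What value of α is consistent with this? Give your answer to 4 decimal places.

α ≈ 0.1461

Set the two utilities equal: 71^α·1221^(1−α) = 37^α·1365^(1−α).
(71/37)^α = (1365/1221)^(1−α); take logs: α·ln(71/37) = (1−α)·ln(1365/1221), i.e. α·0.6517620 = (1−α)·0.1114842.
So α/(1−α) = (0.1114842)/(0.6517620) = 0.1710505, and α = 0.1710505/1.1710505 ≈ 0.1461.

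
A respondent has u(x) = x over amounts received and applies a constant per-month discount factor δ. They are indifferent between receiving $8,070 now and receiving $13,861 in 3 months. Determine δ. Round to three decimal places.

Indifference means u(8070) = δ^3 · u(13861), so δ^3 = u(8070)/u(13861).
With u(x) = x: δ^3 = 8070/13861 = 0.58221.
Taking the cube root: δ = 0.58221^(1/3) ≈ 0.835.

δ ≈ 0.835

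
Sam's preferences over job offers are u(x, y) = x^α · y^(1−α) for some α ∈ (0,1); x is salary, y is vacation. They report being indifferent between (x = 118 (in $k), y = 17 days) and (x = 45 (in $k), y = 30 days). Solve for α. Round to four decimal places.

α ≈ 0.3707

Set the two utilities equal: 118^α·17^(1−α) = 45^α·30^(1−α).
Rearrange to (118/45)^α = (30/17)^(1−α) and take logs: α·0.9640221 = (1−α)·0.5679840.
So α/(1−α) = (0.5679840)/(0.9640221) = 0.5891815, and α = 0.5891815/1.5891815 ≈ 0.3707.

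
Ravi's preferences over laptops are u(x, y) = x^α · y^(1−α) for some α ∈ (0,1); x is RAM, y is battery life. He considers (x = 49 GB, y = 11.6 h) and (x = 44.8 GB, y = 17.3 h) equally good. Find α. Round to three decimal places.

The Cobb–Douglas utilities coincide, so 49^α·11.6^(1−α) = 44.8^α·17.3^(1−α).
(49/44.8)^α = (17.3/11.6)^(1−α); take logs: α·ln(49/44.8) = (1−α)·ln(17.3/11.6), i.e. α·0.089612 = (1−α)·0.399701.
Thus α·(0.489313) = 0.399701, so α = 0.399701/0.489313 ≈ 0.817.

α ≈ 0.817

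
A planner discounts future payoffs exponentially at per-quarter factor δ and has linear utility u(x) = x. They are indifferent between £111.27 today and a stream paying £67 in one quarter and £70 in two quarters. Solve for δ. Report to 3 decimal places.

δ ≈ 0.870

The stream is worth 67δ + 70δ² today, so 67δ + 70δ² = 111.27.
That is, 70δ² + 67δ − 111.27 = 0, a quadratic in δ.
The positive root is δ = [−67 + √(67² + 4·70·111.27)] / (2·70) = (−67 + 188.798)/140 ≈ 0.870.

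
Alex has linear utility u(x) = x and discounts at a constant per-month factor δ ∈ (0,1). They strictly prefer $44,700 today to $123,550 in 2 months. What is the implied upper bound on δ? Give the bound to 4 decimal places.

δ < 0.6015

Comparing present values: 44700 > δ^2·123550.
So δ^2 < 44700/123550 = 0.36180; taking the square root of both positive sides preserves the inequality.
δ < (44700/123550)^(1/2) ≈ 0.6015.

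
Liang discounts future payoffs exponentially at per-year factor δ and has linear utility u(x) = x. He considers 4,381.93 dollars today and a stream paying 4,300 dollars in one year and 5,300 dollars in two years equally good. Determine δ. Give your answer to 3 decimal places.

Present value of the stream is 4300·δ + 5300·δ². Indifference gives 4300δ + 5300δ² = 4381.93.
Rearranged: 5300δ² + 4300δ − 4381.93 = 0.
By the quadratic formula (taking the positive root), δ = (−4300 + √111386916.00) / 10600 ≈ 0.590.

δ ≈ 0.590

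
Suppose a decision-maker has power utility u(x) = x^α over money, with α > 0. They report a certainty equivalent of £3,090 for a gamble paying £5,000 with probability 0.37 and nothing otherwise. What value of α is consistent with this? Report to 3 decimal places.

α ≈ 2.066

The lottery's expected utility is 0.37·u(5000) + 0.63·u(0) = 0.37·5000^α (since u(0) = 0 for α > 0).
Setting u(3090) equal to that: 3090^α = 0.37·5000^α ⇒ (3090/5000)^α = 0.37.
α = ln(0.37) / ln(3090/5000) = -0.994252/-0.481267 ≈ 2.066.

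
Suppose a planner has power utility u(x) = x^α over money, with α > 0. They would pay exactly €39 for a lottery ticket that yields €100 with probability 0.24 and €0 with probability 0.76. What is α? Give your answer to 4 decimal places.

α ≈ 1.5156

The lottery's expected utility is 0.24·u(100) + 0.76·u(0) = 0.24·100^α (since u(0) = 0 for α > 0).
Setting u(39) equal to that: 39^α = 0.24·100^α ⇒ (39/100)^α = 0.24.
Taking logs: α·ln(39/100) = ln(0.24), so α = -1.4271164 / -0.9416085 ≈ 1.5156.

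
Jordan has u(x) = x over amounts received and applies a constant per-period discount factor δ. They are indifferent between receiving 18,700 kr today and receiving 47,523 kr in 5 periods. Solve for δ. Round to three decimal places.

Equating discounted utilities: u(18700) = δ^5·u(47523) ⇒ δ^5 = u(18700)/u(47523).
With u(x) = x: δ^5 = 18700/47523 = 0.39349.
So δ = 0.39349^(1/5) ≈ 0.830.

δ ≈ 0.830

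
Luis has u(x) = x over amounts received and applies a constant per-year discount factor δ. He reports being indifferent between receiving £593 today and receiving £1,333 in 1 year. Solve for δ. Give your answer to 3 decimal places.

δ ≈ 0.445

Indifference means u(593) = δ · u(1333), so δ = u(593)/u(1333).
With u(x) = x: δ = 593/1333 = 0.44486.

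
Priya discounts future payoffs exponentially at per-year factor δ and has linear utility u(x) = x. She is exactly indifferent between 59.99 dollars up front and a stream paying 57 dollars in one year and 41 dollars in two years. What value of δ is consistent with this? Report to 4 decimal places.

δ ≈ 0.7000

Present value of the stream is 57·δ + 41·δ². Indifference gives 57δ + 41δ² = 59.99.
That is, 41δ² + 57δ − 59.99 = 0, a quadratic in δ.
δ = (−57 + √(57² + 4·41·59.99)) / (2·41) = (−57 + √13087.36) / 82 ≈ 0.7000.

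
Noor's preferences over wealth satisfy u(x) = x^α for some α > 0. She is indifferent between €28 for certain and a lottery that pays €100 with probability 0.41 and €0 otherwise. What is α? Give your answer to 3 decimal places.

Since u(0) = 0, the lottery's EU is 0.41·100^α.
Equating: 28^α = 0.41·100^α, i.e. 0.2800^α = 0.41.
Take logs: α = ln 0.41 / ln(28/100) ≈ 0.70041.

α ≈ 0.700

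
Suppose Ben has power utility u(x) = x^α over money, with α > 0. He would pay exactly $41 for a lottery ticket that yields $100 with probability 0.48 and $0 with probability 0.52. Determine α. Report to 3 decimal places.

α ≈ 0.823

EU(lottery) = 0.48·100^α + 0.52·0 = 0.48·100^α.
Setting u(41) equal to that: 41^α = 0.48·100^α ⇒ (41/100)^α = 0.48.
Taking logs: α·ln(41/100) = ln(0.48), so α = -0.733969 / -0.891598 ≈ 0.823.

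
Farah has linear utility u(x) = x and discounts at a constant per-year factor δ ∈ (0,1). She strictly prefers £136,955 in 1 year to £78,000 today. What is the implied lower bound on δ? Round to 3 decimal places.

The preference means 78000 < δ·136955.
Dividing through by 136955 gives δ > 0.56953.

δ > 0.570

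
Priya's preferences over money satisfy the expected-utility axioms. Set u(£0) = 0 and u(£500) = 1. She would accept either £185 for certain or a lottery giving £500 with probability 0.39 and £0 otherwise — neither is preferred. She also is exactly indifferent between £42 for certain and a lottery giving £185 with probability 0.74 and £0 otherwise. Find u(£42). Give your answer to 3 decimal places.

0.289

From the first indifference, u(£185) = 0.39·u(£500) + 0.61·u(£0) = 0.39·1 + 0.61·0 = 0.39.
Chaining: u(£42) = 0.74·0.39 + 0.26·0.00 = 0.2886.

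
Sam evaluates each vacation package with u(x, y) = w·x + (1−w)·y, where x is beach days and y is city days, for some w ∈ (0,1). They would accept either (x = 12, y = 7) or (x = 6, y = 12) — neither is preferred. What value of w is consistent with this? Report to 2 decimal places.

w = 0.45

u(12,7) = u(6,12) means w·12 + (1−w)·7 = w·6 + (1−w)·12.
Rearranging, 6·w − 5·(1−w) = 0.
Hence w = 5/(6+5) = 5/11 = 0.45.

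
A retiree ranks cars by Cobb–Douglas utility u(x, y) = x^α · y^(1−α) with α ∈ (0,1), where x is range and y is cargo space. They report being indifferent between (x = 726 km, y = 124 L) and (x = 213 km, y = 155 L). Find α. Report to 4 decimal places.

Set the two utilities equal: 726^α·124^(1−α) = 213^α·155^(1−α).
(726/213)^α = (155/124)^(1−α); take logs: α·ln(726/213) = (1−α)·ln(155/124), i.e. α·1.2262578 = (1−α)·0.2231436.
So α/(1−α) = (0.2231436)/(1.2262578) = 0.1819712, and α = 0.1819712/1.1819712 ≈ 0.1540.

α ≈ 0.1540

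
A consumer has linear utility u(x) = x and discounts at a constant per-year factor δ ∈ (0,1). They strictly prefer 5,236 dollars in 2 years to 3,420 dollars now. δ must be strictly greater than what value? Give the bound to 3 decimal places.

The preference means 3420 < δ^2·5236.
Hence δ^2 > 3420/5236 = 0.65317, and x ↦ x^(1/2) is increasing on (0,∞).
δ > 0.65317^(1/2) = 0.808.

δ > 0.808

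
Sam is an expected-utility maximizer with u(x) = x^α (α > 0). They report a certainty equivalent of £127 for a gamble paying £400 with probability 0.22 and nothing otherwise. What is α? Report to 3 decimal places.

The lottery's expected utility is 0.22·u(400) + 0.78·u(0) = 0.22·400^α (since u(0) = 0 for α > 0).
Indifference: 127^α = 0.22·400^α, so (127/400)^α = 0.22.
Taking logs: α·ln(127/400) = ln(0.22), so α = -1.514128 / -1.147277 ≈ 1.320.

α ≈ 1.320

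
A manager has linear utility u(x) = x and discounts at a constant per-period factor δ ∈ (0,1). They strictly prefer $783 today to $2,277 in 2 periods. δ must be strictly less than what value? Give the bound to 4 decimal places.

Comparing present values: 783 > δ^2·2277.
Dividing by 2277: δ^2 < 0.34387. Both sides are positive, so the square root keeps the direction.
δ < (783/2277)^(1/2) ≈ 0.5864.

δ < 0.5864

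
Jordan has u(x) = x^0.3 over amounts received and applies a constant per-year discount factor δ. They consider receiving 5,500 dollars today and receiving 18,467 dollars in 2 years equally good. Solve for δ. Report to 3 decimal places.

The payoff in 2 years is discounted by δ^2, so u(5500) = δ^2·u(18467) and δ^2 = u(5500)/u(18467).
Since u(x) = x^0.3, δ^2 = (5500/18467)^0.3 = 0.29783^0.3 = 0.69533.
So δ = 0.69533^(1/2) ≈ 0.834.

δ ≈ 0.834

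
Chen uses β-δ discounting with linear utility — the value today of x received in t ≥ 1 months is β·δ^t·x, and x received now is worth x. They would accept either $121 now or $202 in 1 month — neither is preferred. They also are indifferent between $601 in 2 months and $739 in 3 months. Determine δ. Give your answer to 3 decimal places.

Both payoffs in the second observation are in the future, so β drops out: δ^2·601 = δ^3·739 ⇒ δ = 601/739 = 0.81326.

δ ≈ 0.813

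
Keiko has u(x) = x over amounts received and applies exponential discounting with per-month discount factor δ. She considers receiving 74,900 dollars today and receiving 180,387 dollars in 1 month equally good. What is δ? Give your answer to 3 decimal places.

δ ≈ 0.415

Indifference means u(74900) = δ · u(180387), so δ = u(74900)/u(180387).
With u(x) = x: δ = 74900/180387 = 0.41522.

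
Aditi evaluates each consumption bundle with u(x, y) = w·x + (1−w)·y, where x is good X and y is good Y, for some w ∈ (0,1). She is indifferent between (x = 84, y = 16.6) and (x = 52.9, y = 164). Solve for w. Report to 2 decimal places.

u(84,16.6) = u(52.9,164) means w·84 + (1−w)·16.6 = w·52.9 + (1−w)·164.
Rearranging, 31.1·w − 147.4·(1−w) = 0.
Hence w = 147.4/(31.1+147.4) = 147.4/178.5 = 0.83.

w = 0.83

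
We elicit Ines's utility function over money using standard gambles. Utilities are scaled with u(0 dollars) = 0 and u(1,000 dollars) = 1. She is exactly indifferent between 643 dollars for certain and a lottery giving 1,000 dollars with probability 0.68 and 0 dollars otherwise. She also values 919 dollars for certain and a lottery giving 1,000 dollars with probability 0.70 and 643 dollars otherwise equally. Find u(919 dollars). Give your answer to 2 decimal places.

The first gamble pins u(643 dollars): it must equal 0.68·1 + 0.32·0 = 0.68.
Chaining: u(919 dollars) = 0.70·1.00 + 0.30·0.68 = 0.9040.

0.90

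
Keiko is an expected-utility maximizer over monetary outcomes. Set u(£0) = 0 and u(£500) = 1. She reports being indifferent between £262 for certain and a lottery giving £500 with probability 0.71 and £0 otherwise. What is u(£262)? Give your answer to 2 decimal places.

By the standard-gamble method, u(£262) is just the indifference probability on the best outcome: 0.71.

0.71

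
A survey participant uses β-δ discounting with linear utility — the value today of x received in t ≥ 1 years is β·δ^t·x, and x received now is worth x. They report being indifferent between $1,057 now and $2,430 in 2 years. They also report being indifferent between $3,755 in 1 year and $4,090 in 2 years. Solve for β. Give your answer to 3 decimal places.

The second indifference involves only future payoffs, so β cancels: β·δ^1·3755 = β·δ^2·4090, giving δ = 3755/4090 = 0.91809.
The first indifference: 1057 = β·δ^2·2430, so β = 1057/(δ^2·2430) = 1057/(0.84289·2430) ≈ 0.516.

β ≈ 0.516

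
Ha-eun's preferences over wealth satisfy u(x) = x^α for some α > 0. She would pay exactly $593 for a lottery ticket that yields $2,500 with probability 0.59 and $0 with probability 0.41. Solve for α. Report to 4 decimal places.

The lottery's expected utility is 0.59·u(2500) + 0.41·u(0) = 0.59·2500^α (since u(0) = 0 for α > 0).
Equating: 593^α = 0.59·2500^α, i.e. 0.2372^α = 0.59.
α = ln(0.59) / ln(593/2500) = -0.5276327/-1.4388516 ≈ 0.3667.

α ≈ 0.3667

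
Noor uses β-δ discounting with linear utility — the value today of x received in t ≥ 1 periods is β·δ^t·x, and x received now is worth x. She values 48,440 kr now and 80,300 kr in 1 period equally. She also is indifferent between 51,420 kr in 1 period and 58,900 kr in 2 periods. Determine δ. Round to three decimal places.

Both payoffs in the second observation are in the future, so β drops out: δ^1·51420 = δ^2·58900 ⇒ δ = 51420/58900 = 0.87301.

δ ≈ 0.873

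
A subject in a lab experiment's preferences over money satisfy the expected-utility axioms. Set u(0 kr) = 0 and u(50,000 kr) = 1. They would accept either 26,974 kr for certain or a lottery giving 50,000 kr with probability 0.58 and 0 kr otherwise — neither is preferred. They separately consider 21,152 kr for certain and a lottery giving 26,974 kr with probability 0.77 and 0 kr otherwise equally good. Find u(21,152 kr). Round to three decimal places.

From the first indifference, u(26,974 kr) = 0.58·u(50,000 kr) + 0.42·u(0 kr) = 0.58·1 + 0.42·0 = 0.58.
Then u(21,152 kr) = 0.77·u(26,974 kr) + 0.23·u(0 kr) = 0.77·0.58 + 0.23·0.00 = 0.4466.

0.447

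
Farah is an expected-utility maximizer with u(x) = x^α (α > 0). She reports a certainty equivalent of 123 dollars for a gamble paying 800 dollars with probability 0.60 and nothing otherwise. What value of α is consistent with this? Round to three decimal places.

The lottery's expected utility is 0.60·u(800) + 0.40·u(0) = 0.60·800^α (since u(0) = 0 for α > 0).
Equating: 123^α = 0.60·800^α, i.e. 0.1537^α = 0.60.
α = ln(0.60) / ln(123/800) = -0.510826/-1.872427 ≈ 0.273.

α ≈ 0.273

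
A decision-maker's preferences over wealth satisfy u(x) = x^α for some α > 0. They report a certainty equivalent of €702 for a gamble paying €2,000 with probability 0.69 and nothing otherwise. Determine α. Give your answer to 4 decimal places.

EU(lottery) = 0.69·2000^α + 0.31·0 = 0.69·2000^α.
Indifference: 702^α = 0.69·2000^α, so (702/2000)^α = 0.69.
Take logs: α = ln 0.69 / ln(702/2000) ≈ 0.354417.

α ≈ 0.3544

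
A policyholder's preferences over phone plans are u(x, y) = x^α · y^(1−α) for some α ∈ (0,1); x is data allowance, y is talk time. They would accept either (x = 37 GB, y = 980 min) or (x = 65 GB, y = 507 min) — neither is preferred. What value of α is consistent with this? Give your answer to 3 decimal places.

α ≈ 0.539

Set the two utilities equal: 37^α·980^(1−α) = 65^α·507^(1−α).
(37/65)^α = (507/980)^(1−α); take logs: α·ln(37/65) = (1−α)·ln(507/980), i.e. α·-0.563469 = (1−α)·-0.659042.
Thus α·(-1.222511) = -0.659042, so α = -0.659042/-1.222511 ≈ 0.539.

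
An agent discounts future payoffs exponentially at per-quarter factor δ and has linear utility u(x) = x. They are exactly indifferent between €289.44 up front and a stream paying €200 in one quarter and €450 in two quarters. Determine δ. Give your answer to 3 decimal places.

Present value of the stream is 200·δ + 450·δ². Indifference gives 200δ + 450δ² = 289.44.
Rearranged: 450δ² + 200δ − 289.44 = 0.
By the quadratic formula (taking the positive root), δ = (−200 + √560992.00) / 900 ≈ 0.610.

δ ≈ 0.610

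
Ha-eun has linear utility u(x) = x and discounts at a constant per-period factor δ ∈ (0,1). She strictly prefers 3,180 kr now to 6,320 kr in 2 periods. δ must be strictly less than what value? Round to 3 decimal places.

δ < 0.709

The preference means 3180 > δ^2·6320.
So δ^2 < 3180/6320 = 0.50316; taking the square root of both positive sides preserves the inequality.
δ < (3180/6320)^(1/2) ≈ 0.709.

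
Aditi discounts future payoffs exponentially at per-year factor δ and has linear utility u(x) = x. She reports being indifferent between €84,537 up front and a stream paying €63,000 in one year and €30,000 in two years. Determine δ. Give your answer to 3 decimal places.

Present value of the stream is 63000·δ + 30000·δ². Indifference gives 63000δ + 30000δ² = 84537.
So 30000δ² + 63000δ − 84537 = 0.
δ = (−63000 + √(63000² + 4·30000·84537)) / (2·30000) = (−63000 + √14113440000.00) / 60000 ≈ 0.930.

δ ≈ 0.930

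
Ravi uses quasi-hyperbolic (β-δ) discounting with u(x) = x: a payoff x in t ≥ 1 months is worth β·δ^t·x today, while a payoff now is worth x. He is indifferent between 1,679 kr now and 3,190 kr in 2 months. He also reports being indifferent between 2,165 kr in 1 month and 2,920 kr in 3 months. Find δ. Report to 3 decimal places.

The second indifference involves only future payoffs, so β cancels: β·δ^1·2165 = β·δ^3·2920, giving δ^2 = 2165/2920 = 0.74144, so δ = 0.86107.

δ ≈ 0.861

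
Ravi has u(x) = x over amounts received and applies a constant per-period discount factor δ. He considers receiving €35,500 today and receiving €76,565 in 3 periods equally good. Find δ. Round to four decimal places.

δ ≈ 0.7740

Indifference means u(35500) = δ^3 · u(76565), so δ^3 = u(35500)/u(76565).
With u(x) = x: δ^3 = 35500/76565 = 0.46366.
So δ = 0.46366^(1/3) ≈ 0.7740.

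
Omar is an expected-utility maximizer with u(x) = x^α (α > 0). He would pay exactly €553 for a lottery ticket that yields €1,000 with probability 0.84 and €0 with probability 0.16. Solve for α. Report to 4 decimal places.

α ≈ 0.2943

Since u(0) = 0, the lottery's EU is 0.84·1000^α.
Indifference: 553^α = 0.84·1000^α, so (553/1000)^α = 0.84.
Take logs: α = ln 0.84 / ln(553/1000) ≈ 0.294318.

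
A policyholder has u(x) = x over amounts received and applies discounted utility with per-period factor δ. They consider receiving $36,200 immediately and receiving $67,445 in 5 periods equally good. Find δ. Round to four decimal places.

Indifference means u(36200) = δ^5 · u(67445), so δ^5 = u(36200)/u(67445).
With u(x) = x: δ^5 = 36200/67445 = 0.53673.
So δ = 0.53673^(1/5) ≈ 0.8830.

δ ≈ 0.8830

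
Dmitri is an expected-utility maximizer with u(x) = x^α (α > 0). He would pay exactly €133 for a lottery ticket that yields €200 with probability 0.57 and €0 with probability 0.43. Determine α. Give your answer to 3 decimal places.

Since u(0) = 0, the lottery's EU is 0.57·200^α.
Equating: 133^α = 0.57·200^α, i.e. 0.6650^α = 0.57.
Taking logs: α·ln(133/200) = ln(0.57), so α = -0.562119 / -0.407968 ≈ 1.378.

α ≈ 1.378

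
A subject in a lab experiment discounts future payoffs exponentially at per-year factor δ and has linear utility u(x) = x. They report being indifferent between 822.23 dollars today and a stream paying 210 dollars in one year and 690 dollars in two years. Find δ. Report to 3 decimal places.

Present value of the stream is 210·δ + 690·δ². Indifference gives 210δ + 690δ² = 822.23.
Rearranged: 690δ² + 210δ − 822.23 = 0.
δ = (−210 + √(210² + 4·690·822.23)) / (2·690) = (−210 + √2313454.80) / 1380 ≈ 0.950.

δ ≈ 0.950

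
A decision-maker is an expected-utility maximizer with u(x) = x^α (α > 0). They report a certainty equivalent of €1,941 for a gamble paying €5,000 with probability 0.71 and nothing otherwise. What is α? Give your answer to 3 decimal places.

Since u(0) = 0, the lottery's EU is 0.71·5000^α.
Setting u(1941) equal to that: 1941^α = 0.71·5000^α ⇒ (1941/5000)^α = 0.71.
Taking logs: α·ln(1941/5000) = ln(0.71), so α = -0.342490 / -0.946235 ≈ 0.362.

α ≈ 0.362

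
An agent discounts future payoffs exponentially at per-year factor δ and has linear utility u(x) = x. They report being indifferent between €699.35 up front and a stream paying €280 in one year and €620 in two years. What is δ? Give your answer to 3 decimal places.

δ ≈ 0.860

Present value of the stream is 280·δ + 620·δ². Indifference gives 280δ + 620δ² = 699.35.
That is, 620δ² + 280δ − 699.35 = 0, a quadratic in δ.
The positive root is δ = [−280 + √(280² + 4·620·699.35)] / (2·620) = (−280 + 1346.398)/1240 ≈ 0.860.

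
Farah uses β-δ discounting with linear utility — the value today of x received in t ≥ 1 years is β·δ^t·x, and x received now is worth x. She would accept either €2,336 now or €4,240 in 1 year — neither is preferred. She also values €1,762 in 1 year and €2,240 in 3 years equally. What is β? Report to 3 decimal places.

β ≈ 0.621

The second indifference involves only future payoffs, so β cancels: β·δ^1·1762 = β·δ^3·2240, giving δ^2 = 1762/2240 = 0.78661, so δ = 0.88691.
Substituting δ into 2336 = β·δ·4240: β = 2336/(3760.493) ≈ 0.621.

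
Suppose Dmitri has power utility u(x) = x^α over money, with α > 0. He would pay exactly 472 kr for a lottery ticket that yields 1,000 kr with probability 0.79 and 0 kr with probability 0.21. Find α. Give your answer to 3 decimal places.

α ≈ 0.314

EU(lottery) = 0.79·1000^α + 0.21·0 = 0.79·1000^α.
Setting u(472) equal to that: 472^α = 0.79·1000^α ⇒ (472/1000)^α = 0.79.
Take logs: α = ln 0.79 / ln(472/1000) ≈ 0.31397.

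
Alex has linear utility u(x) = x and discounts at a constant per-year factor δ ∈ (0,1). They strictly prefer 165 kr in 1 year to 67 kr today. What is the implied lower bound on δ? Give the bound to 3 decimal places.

δ > 0.406

The preference means 67 < δ·165.
So δ > 67/165 = 0.40606.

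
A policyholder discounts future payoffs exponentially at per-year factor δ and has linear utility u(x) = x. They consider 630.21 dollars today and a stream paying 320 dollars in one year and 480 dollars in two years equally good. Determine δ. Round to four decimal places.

Equating present values: 630.21 = 320δ + 480δ².
So 480δ² + 320δ − 630.21 = 0.
By the quadratic formula (taking the positive root), δ = (−320 + √1312403.20) / 960 ≈ 0.8600.

δ ≈ 0.8600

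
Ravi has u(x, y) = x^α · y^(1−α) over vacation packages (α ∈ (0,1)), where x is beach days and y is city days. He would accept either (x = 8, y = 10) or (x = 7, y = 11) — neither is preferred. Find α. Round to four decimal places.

The Cobb–Douglas utilities coincide, so 8^α·10^(1−α) = 7^α·11^(1−α).
Rearrange to (8/7)^α = (11/10)^(1−α) and take logs: α·0.1335314 = (1−α)·0.0953102.
With A = 0.1335314 and B = 0.0953102: α·A = (1−α)·B, so α = B/(A+B) = 0.0953102/0.2288416 ≈ 0.4165.

α ≈ 0.4165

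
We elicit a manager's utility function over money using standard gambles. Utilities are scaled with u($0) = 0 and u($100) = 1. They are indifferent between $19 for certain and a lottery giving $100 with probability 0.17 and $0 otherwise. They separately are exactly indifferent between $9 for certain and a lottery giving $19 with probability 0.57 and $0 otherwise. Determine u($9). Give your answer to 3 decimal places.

0.097

From the first indifference, u($19) = 0.17·u($100) + 0.83·u($0) = 0.17·1 + 0.83·0 = 0.17.
Then u($9) = 0.57·u($19) + 0.43·u($0) = 0.57·0.17 + 0.43·0.00 = 0.0969.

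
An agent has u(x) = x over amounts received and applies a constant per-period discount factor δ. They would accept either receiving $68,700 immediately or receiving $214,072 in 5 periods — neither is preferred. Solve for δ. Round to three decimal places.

δ ≈ 0.797

Indifference means u(68700) = δ^5 · u(214072), so δ^5 = u(68700)/u(214072).
With u(x) = x: δ^5 = 68700/214072 = 0.32092.
Hence δ = (0.32092)^(1/5) = 0.79667.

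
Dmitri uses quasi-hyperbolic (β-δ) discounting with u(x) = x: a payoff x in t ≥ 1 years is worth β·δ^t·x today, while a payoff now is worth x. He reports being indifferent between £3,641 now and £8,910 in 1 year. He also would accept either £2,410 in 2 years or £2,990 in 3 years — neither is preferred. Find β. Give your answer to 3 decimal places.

The second indifference involves only future payoffs, so β cancels: β·δ^2·2410 = β·δ^3·2990, giving δ = 2410/2990 = 0.80602.
Now use the now-vs-future pair: 3641 = β·δ·8910 gives β = 3641/(0.80602·8910) ≈ 0.507.

β ≈ 0.507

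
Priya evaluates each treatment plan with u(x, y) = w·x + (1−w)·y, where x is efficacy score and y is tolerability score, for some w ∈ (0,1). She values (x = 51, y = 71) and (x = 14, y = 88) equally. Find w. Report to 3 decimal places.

u(51,71) = u(14,88) means w·51 + (1−w)·71 = w·14 + (1−w)·88.
Rearranging, 37·w − 17·(1−w) = 0.
The marginal rate of substitution is 17/37, so w = 17/(37+17) = 0.315.

w = 0.315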